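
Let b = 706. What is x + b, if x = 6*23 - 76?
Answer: 768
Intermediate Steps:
x = 62 (x = 138 - 76 = 62)
x + b = 62 + 706 = 768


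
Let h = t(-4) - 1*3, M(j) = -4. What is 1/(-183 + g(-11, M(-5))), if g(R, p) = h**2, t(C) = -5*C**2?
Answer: 1/6706 ≈ 0.00014912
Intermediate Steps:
h = -83 (h = -5*(-4)**2 - 1*3 = -5*16 - 3 = -80 - 3 = -83)
g(R, p) = 6889 (g(R, p) = (-83)**2 = 6889)
1/(-183 + g(-11, M(-5))) = 1/(-183 + 6889) = 1/6706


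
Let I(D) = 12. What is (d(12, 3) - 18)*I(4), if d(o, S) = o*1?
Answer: -72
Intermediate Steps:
d(o, S) = o
(d(12, 3) - 18)*I(4) = (12 - 18)*12 = -6*12 = -72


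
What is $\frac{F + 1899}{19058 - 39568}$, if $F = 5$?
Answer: $- \frac{136}{1465} \approx -0.092833$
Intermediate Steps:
$\frac{F + 1899}{19058 - 39568} = \frac{5 + 1899}{19058 - 39568} = \frac{1904}{-20510} = 1904 \left(- \frac{1}{20510}\right) = - \frac{136}{1465}$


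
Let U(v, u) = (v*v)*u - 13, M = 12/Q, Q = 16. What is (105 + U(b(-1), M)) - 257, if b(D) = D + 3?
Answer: -162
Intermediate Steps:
b(D) = 3 + D
M = 3/4 (M = 12/16 = 12*(1/16) = 3/4 ≈ 0.75000)
U(v, u) = -13 + u*v**2 (U(v, u) = v**2*u - 13 = u*v**2 - 13 = -13 + u*v**2)
(105 + U(b(-1), M)) - 257 = (105 + (-13 + 3*(3 - 1)**2/4)) - 257 = (105 + (-13 + (3/4)*2**2)) - 257 = (105 + (-13 + (3/4)*4)) - 257 = (105 + (-13 + 3)) - 257 = (105 - 10) - 257 = 95 - 257 = -162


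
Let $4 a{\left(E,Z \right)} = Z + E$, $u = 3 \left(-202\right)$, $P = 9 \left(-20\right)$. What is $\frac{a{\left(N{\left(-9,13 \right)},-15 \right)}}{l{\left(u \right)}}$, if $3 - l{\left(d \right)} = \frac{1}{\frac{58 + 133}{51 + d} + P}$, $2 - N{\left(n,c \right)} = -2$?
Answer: $- \frac{100091}{109392} \approx -0.91498$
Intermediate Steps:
$N{\left(n,c \right)} = 4$ ($N{\left(n,c \right)} = 2 - -2 = 2 + 2 = 4$)
$P = -180$
$u = -606$
$l{\left(d \right)} = 3 - \frac{1}{-180 + \frac{191}{51 + d}}$ ($l{\left(d \right)} = 3 - \frac{1}{\frac{58 + 133}{51 + d} - 180} = 3 - \frac{1}{\frac{191}{51 + d} - 180} = 3 - \frac{1}{-180 + \frac{191}{51 + d}}$)
$a{\left(E,Z \right)} = \frac{E}{4} + \frac{Z}{4}$ ($a{\left(E,Z \right)} = \frac{Z + E}{4} = \frac{E + Z}{4} = \frac{E}{4} + \frac{Z}{4}$)
$\frac{a{\left(N{\left(-9,13 \right)},-15 \right)}}{l{\left(u \right)}} = \frac{\frac{1}{4} \cdot 4 + \frac{1}{4} \left(-15\right)}{\frac{1}{8989 + 180 \left(-606\right)} \left(27018 + 541 \left(-606\right)\right)} = \frac{1 - \frac{15}{4}}{\frac{1}{8989 - 109080} \left(27018 - 327846\right)} = - \frac{11}{4 \frac{1}{-100091} \left(-300828\right)} = - \frac{11}{4 \left(\left(- \frac{1}{100091}\right) \left(-300828\right)\right)} = - \frac{11}{4 \cdot \frac{300828}{100091}} = \left(- \frac{11}{4}\right) \frac{100091}{300828} = - \frac{100091}{109392}$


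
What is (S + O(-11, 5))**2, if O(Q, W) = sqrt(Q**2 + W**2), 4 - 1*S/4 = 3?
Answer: (4 + sqrt(146))**2 ≈ 258.66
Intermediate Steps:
S = 4 (S = 16 - 4*3 = 16 - 12 = 4)
(S + O(-11, 5))**2 = (4 + sqrt((-11)**2 + 5**2))**2 = (4 + sqrt(121 + 25))**2 = (4 + sqrt(146))**2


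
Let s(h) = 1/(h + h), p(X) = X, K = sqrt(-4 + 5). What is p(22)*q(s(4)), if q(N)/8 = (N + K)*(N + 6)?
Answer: 4851/4 ≈ 1212.8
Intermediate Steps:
K = 1 (K = sqrt(1) = 1)
s(h) = 1/(2*h)
q(N) = 8*(1 + N)*(6 + N) (q(N) = 8*((N + 1)*(N + 6)) = 8*((1 + N)*(6 + N)) = 8*(1 + N)*(6 + N))
p(22)*q(s(4)) = 22*(48 + 8*((1/2)/4)**2 + 56*((1/2)/4)) = 22*(48 + 8*((1/2)*(1/4))**2 + 56*((1/2)*(1/4))) = 22*(48 + 8*(1/8)**2 + 56*(1/8)) = 22*(48 + 8*(1/64) + 7) = 22*(48 + 1/8 + 7) = 22*(441/8) = 4851/4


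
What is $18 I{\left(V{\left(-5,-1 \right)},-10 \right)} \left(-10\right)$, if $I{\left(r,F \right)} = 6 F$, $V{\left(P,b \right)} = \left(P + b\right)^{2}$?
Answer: $10800$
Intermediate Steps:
$18 I{\left(V{\left(-5,-1 \right)},-10 \right)} \left(-10\right) = 18 \cdot 6 \left(-10\right) \left(-10\right) = 18 \left(-60\right) \left(-10\right) = \left(-1080\right) \left(-10\right) = 10800$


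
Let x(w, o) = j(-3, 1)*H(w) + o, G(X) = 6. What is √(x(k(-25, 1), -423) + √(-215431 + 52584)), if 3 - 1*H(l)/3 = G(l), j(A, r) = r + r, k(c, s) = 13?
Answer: √(-441 + I*√162847) ≈ 8.8535 + 22.79*I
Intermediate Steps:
j(A, r) = 2*r
H(l) = -9 (H(l) = 9 - 3*6 = 9 - 18 = -9)
x(w, o) = -18 + o (x(w, o) = (2*1)*(-9) + o = 2*(-9) + o = -18 + o)
√(x(k(-25, 1), -423) + √(-215431 + 52584)) = √((-18 - 423) + √(-215431 + 52584)) = √(-441 + √(-162847)) = √(-441 + I*√162847)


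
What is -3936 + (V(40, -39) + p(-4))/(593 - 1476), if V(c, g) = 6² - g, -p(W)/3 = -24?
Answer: -3475635/883 ≈ -3936.2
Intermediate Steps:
p(W) = 72 (p(W) = -3*(-24) = 72)
V(c, g) = 36 - g
-3936 + (V(40, -39) + p(-4))/(593 - 1476) = -3936 + ((36 - 1*(-39)) + 72)/(593 - 1476) = -3936 + ((36 + 39) + 72)/(-883) = -3936 + (75 + 72)*(-1/883) = -3936 + 147*(-1/883) = -3936 - 147/883 = -3475635/883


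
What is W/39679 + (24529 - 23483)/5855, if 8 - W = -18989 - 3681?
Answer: 174283924/232320545 ≈ 0.75019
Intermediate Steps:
W = 22678 (W = 8 - (-18989 - 3681) = 8 - 1*(-22670) = 8 + 22670 = 22678)
W/39679 + (24529 - 23483)/5855 = 22678/39679 + (24529 - 23483)/5855 = 22678*(1/39679) + 1046*(1/5855) = 22678/39679 + 1046/5855 = 174283924/232320545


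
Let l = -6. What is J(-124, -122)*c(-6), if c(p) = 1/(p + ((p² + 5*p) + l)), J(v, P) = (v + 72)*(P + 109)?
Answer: -338/3 ≈ -112.67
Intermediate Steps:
J(v, P) = (72 + v)*(109 + P)
c(p) = 1/(-6 + p² + 6*p) (c(p) = 1/(p + ((p² + 5*p) - 6)) = 1/(p + (-6 + p² + 5*p)) = 1/(-6 + p² + 6*p))
J(-124, -122)*c(-6) = (7848 + 72*(-122) + 109*(-124) - 122*(-124))/(-6 + (-6)² + 6*(-6)) = (7848 - 8784 - 13516 + 15128)/(-6 + 36 - 36) = 676/(-6) = 676*(-⅙) = -338/3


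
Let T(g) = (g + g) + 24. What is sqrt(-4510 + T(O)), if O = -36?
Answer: I*sqrt(4558) ≈ 67.513*I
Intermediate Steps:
T(g) = 24 + 2*g (T(g) = 2*g + 24 = 24 + 2*g)
sqrt(-4510 + T(O)) = sqrt(-4510 + (24 + 2*(-36))) = sqrt(-4510 + (24 - 72)) = sqrt(-4510 - 48) = sqrt(-4558) = I*sqrt(4558)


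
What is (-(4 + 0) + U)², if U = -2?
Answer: 36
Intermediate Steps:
(-(4 + 0) + U)² = (-(4 + 0) - 2)² = (-1*4 - 2)² = (-4 - 2)² = (-6)² = 36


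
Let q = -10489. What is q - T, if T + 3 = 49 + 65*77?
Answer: -15540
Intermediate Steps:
T = 5051 (T = -3 + (49 + 65*77) = -3 + (49 + 5005) = -3 + 5054 = 5051)
q - T = -10489 - 1*5051 = -10489 - 5051 = -15540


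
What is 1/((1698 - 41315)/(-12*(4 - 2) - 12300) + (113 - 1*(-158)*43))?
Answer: 12324/85161485 ≈ 0.00014471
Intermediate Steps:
1/((1698 - 41315)/(-12*(4 - 2) - 12300) + (113 - 1*(-158)*43)) = 1/(-39617/(-12*2 - 12300) + (113 + 158*43)) = 1/(-39617/(-24 - 12300) + (113 + 6794)) = 1/(-39617/(-12324) + 6907) = 1/(-39617*(-1/12324) + 6907) = 1/(39617/12324 + 6907) = 1/(85161485/12324) = 12324/85161485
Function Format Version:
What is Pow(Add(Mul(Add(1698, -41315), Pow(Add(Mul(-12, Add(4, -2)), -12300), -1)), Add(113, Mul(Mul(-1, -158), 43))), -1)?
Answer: Rational(12324, 85161485) ≈ 0.00014471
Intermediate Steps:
Pow(Add(Mul(Add(1698, -41315), Pow(Add(Mul(-12, Add(4, -2)), -12300), -1)), Add(113, Mul(Mul(-1, -158), 43))), -1) = Pow(Add(Mul(-39617, Pow(Add(Mul(-12, 2), -12300), -1)), Add(113, Mul(158, 43))), -1) = Pow(Add(Mul(-39617, Pow(Add(-24, -12300), -1)), Add(113, 6794)), -1) = Pow(Add(Mul(-39617, Pow(-12324, -1)), 6907), -1) = Pow(Add(Mul(-39617, Rational(-1, 12324)), 6907), -1) = Pow(Add(Rational(39617, 12324), 6907), -1) = Pow(Rational(85161485, 12324), -1) = Rational(12324, 85161485)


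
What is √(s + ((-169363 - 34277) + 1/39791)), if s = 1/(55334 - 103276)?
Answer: 3*I*√82342221843528110991482/1907660122 ≈ 451.26*I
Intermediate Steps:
s = -1/47942 (s = 1/(-47942) = -1/47942 ≈ -2.0859e-5)
√(s + ((-169363 - 34277) + 1/39791)) = √(-1/47942 + ((-169363 - 34277) + 1/39791)) = √(-1/47942 + (-203640 + 1/39791)) = √(-1/47942 - 8103039239/39791) = √(-388475907235929/1907660122) = 3*I*√82342221843528110991482/1907660122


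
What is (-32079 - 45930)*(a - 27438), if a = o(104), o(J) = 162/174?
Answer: 62069811075/29 ≈ 2.1403e+9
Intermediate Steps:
o(J) = 27/29 (o(J) = 162*(1/174) = 27/29)
a = 27/29 ≈ 0.93103
(-32079 - 45930)*(a - 27438) = (-32079 - 45930)*(27/29 - 27438) = -78009*(-795675/29) = 62069811075/29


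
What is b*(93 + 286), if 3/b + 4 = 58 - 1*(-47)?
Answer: 1137/101 ≈ 11.257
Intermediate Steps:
b = 3/101 (b = 3/(-4 + (58 - 1*(-47))) = 3/(-4 + (58 + 47)) = 3/(-4 + 105) = 3/101 ≈ 0.029703)
b*(93 + 286) = 3*(93 + 286)/101 = (3/101)*379 = 1137/101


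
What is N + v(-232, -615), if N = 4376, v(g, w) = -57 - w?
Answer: 4934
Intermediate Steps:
N + v(-232, -615) = 4376 + (-57 - 1*(-615)) = 4376 + (-57 + 615) = 4376 + 558 = 4934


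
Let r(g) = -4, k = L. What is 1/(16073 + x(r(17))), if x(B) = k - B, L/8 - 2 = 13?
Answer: 1/16197 ≈ 6.1740e-5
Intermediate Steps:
L = 120 (L = 16 + 8*13 = 16 + 104 = 120)
k = 120
x(B) = 120 - B
1/(16073 + x(r(17))) = 1/(16073 + (120 - 1*(-4))) = 1/(16073 + (120 + 4)) = 1/(16073 + 124) = 1/16197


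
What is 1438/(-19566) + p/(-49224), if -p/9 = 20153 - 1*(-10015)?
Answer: 109200410/20064933 ≈ 5.4424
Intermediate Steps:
p = -271512 (p = -9*(20153 - 1*(-10015)) = -9*(20153 + 10015) = -9*30168 = -271512)
1438/(-19566) + p/(-49224) = 1438/(-19566) - 271512/(-49224) = 1438*(-1/19566) - 271512*(-1/49224) = -719/9783 + 11313/2051 = 109200410/20064933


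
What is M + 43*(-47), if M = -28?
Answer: -2049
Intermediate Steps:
M + 43*(-47) = -28 + 43*(-47) = -28 - 2021 = -2049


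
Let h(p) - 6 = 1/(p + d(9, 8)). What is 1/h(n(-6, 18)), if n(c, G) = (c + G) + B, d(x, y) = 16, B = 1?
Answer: 29/175 ≈ 0.16571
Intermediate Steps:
n(c, G) = 1 + G + c (n(c, G) = (c + G) + 1 = (G + c) + 1 = 1 + G + c)
h(p) = 6 + 1/(16 + p) (h(p) = 6 + 1/(p + 16) = 6 + 1/(16 + p))
1/h(n(-6, 18)) = 1/((97 + 6*(1 + 18 - 6))/(16 + (1 + 18 - 6))) = 1/((97 + 6*13)/(16 + 13)) = 1/((97 + 78)/29) = 1/((1/29)*175) = 1/(175/29) = 29/175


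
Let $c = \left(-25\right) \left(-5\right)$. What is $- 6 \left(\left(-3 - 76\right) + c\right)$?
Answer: $-276$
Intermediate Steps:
$c = 125$
$- 6 \left(\left(-3 - 76\right) + c\right) = - 6 \left(\left(-3 - 76\right) + 125\right) = - 6 \left(-79 + 125\right) = \left(-6\right) 46 = -276$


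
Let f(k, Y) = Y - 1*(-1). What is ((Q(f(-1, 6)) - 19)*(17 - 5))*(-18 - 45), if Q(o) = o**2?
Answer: -22680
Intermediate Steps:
f(k, Y) = 1 + Y (f(k, Y) = Y + 1 = 1 + Y)
((Q(f(-1, 6)) - 19)*(17 - 5))*(-18 - 45) = (((1 + 6)**2 - 19)*(17 - 5))*(-18 - 45) = ((7**2 - 19)*12)*(-63) = ((49 - 19)*12)*(-63) = (30*12)*(-63) = 360*(-63) = -22680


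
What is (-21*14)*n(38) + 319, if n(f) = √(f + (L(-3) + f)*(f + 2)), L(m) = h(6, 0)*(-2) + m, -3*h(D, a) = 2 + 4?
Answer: 319 - 294*√1598 ≈ -11434.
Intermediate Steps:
h(D, a) = -2 (h(D, a) = -(2 + 4)/3 = -⅓*6 = -2)
L(m) = 4 + m (L(m) = -2*(-2) + m = 4 + m)
n(f) = √(f + (1 + f)*(2 + f)) (n(f) = √(f + ((4 - 3) + f)*(f + 2)) = √(f + (1 + f)*(2 + f)))
(-21*14)*n(38) + 319 = (-21*14)*√(2 + 38² + 4*38) + 319 = -294*√(2 + 1444 + 152) + 319 = -294*√1598 + 319 = 319 - 294*√1598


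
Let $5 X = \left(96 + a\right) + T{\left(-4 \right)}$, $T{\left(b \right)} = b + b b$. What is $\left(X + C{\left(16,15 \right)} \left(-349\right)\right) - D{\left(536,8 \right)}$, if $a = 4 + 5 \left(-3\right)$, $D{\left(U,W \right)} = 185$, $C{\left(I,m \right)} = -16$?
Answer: $\frac{27092}{5} \approx 5418.4$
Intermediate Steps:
$T{\left(b \right)} = b + b^{2}$
$a = -11$ ($a = 4 - 15 = -11$)
$X = \frac{97}{5}$ ($X = \frac{\left(96 - 11\right) - 4 \left(1 - 4\right)}{5} = \frac{85 - -12}{5} = \frac{85 + 12}{5} = \frac{1}{5} \cdot 97 = \frac{97}{5} \approx 19.4$)
$\left(X + C{\left(16,15 \right)} \left(-349\right)\right) - D{\left(536,8 \right)} = \left(\frac{97}{5} - -5584\right) - 185 = \left(\frac{97}{5} + 5584\right) - 185 = \frac{28017}{5} - 185 = \frac{27092}{5}$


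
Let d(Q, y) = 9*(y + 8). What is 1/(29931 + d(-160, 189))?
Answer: 1/31704 ≈ 3.1542e-5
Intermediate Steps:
d(Q, y) = 72 + 9*y (d(Q, y) = 9*(8 + y) = 72 + 9*y)
1/(29931 + d(-160, 189)) = 1/(29931 + (72 + 9*189)) = 1/(29931 + (72 + 1701)) = 1/(29931 + 1773) = 1/31704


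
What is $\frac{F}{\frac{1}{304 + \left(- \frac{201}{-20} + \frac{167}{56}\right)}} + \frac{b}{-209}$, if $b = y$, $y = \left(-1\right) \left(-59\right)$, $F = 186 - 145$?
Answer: $\frac{760645041}{58520} \approx 12998.0$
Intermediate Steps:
$F = 41$
$y = 59$
$b = 59$
$\frac{F}{\frac{1}{304 + \left(- \frac{201}{-20} + \frac{167}{56}\right)}} + \frac{b}{-209} = \frac{41}{\frac{1}{304 + \left(- \frac{201}{-20} + \frac{167}{56}\right)}} + \frac{59}{-209} = \frac{41}{\frac{1}{304 + \left(\left(-201\right) \left(- \frac{1}{20}\right) + 167 \cdot \frac{1}{56}\right)}} + 59 \left(- \frac{1}{209}\right) = \frac{41}{\frac{1}{304 + \left(\frac{201}{20} + \frac{167}{56}\right)}} - \frac{59}{209} = \frac{41}{\frac{1}{304 + \frac{3649}{280}}} - \frac{59}{209} = \frac{41}{\frac{1}{\frac{88769}{280}}} - \frac{59}{209} = \frac{41}{\frac{280}{88769}} - \frac{59}{209} = 41 \cdot \frac{88769}{280} - \frac{59}{209} = \frac{3639529}{280} - \frac{59}{209} = \frac{760645041}{58520}$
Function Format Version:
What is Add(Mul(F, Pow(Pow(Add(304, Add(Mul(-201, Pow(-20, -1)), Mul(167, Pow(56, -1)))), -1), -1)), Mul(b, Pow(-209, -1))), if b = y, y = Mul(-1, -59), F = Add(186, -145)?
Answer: Rational(760645041, 58520) ≈ 12998.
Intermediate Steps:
F = 41
y = 59
b = 59
Add(Mul(F, Pow(Pow(Add(304, Add(Mul(-201, Pow(-20, -1)), Mul(167, Pow(56, -1)))), -1), -1)), Mul(b, Pow(-209, -1))) = Add(Mul(41, Pow(Pow(Add(304, Add(Mul(-201, Pow(-20, -1)), Mul(167, Pow(56, -1)))), -1), -1)), Mul(59, Pow(-209, -1))) = Add(Mul(41, Pow(Pow(Add(304, Add(Mul(-201, Rational(-1, 20)), Mul(167, Rational(1, 56)))), -1), -1)), Mul(59, Rational(-1, 209))) = Add(Mul(41, Pow(Pow(Add(304, Add(Rational(201, 20), Rational(167, 56))), -1), -1)), Rational(-59, 209)) = Add(Mul(41, Pow(Pow(Add(304, Rational(3649, 280)), -1), -1)), Rational(-59, 209)) = Add(Mul(41, Pow(Pow(Rational(88769, 280), -1), -1)), Rational(-59, 209)) = Add(Mul(41, Pow(Rational(280, 88769), -1)), Rational(-59, 209)) = Add(Mul(41, Rational(88769, 280)), Rational(-59, 209)) = Add(Rational(3639529, 280), Rational(-59, 209)) = Rational(760645041, 58520)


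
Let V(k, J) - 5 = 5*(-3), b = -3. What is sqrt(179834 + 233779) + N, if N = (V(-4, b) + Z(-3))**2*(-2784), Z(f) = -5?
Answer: -626400 + 3*sqrt(45957) ≈ -6.2576e+5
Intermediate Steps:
V(k, J) = -10 (V(k, J) = 5 + 5*(-3) = 5 - 15 = -10)
N = -626400 (N = (-10 - 5)**2*(-2784) = (-15)**2*(-2784) = 225*(-2784) = -626400)
sqrt(179834 + 233779) + N = sqrt(179834 + 233779) - 626400 = sqrt(413613) - 626400 = 3*sqrt(45957) - 626400 = -626400 + 3*sqrt(45957)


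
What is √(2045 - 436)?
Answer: √1609 ≈ 40.112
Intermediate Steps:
√(2045 - 436) = √1609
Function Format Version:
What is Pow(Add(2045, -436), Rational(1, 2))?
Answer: Pow(1609, Rational(1, 2)) ≈ 40.112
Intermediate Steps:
Pow(Add(2045, -436), Rational(1, 2)) = Pow(1609, Rational(1, 2))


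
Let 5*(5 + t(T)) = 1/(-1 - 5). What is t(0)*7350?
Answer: -36995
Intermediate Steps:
t(T) = -151/30 (t(T) = -5 + 1/(5*(-1 - 5)) = -5 + (⅕)/(-6) = -5 + (⅕)*(-⅙) = -5 - 1/30 = -151/30)
t(0)*7350 = -151/30*7350 = -36995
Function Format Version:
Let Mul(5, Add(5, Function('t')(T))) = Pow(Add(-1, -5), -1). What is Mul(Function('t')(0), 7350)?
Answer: -36995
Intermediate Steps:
Function('t')(T) = Rational(-151, 30) (Function('t')(T) = Add(-5, Mul(Rational(1, 5), Pow(Add(-1, -5), -1))) = Add(-5, Mul(Rational(1, 5), Pow(-6, -1))) = Add(-5, Mul(Rational(1, 5), Rational(-1, 6))) = Add(-5, Rational(-1, 30)) = Rational(-151, 30))
Mul(Function('t')(0), 7350) = Mul(Rational(-151, 30), 7350) = -36995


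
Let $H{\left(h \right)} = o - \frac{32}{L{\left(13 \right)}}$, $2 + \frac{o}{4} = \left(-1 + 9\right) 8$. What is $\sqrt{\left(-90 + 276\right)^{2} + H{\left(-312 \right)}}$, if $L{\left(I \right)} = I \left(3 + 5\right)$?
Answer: $\frac{2 \sqrt{1472146}}{13} \approx 186.66$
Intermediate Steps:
$L{\left(I \right)} = 8 I$ ($L{\left(I \right)} = I 8 = 8 I$)
$o = 248$ ($o = -8 + 4 \left(-1 + 9\right) 8 = -8 + 4 \cdot 8 \cdot 8 = -8 + 4 \cdot 64 = -8 + 256 = 248$)
$H{\left(h \right)} = \frac{3220}{13}$ ($H{\left(h \right)} = 248 - \frac{32}{8 \cdot 13} = 248 - \frac{32}{104} = 248 - \frac{4}{13} = \frac{3220}{13}$)
$\sqrt{\left(-90 + 276\right)^{2} + H{\left(-312 \right)}} = \sqrt{\left(-90 + 276\right)^{2} + \frac{3220}{13}} = \sqrt{186^{2} + \frac{3220}{13}} = \sqrt{34596 + \frac{3220}{13}} = \sqrt{\frac{452968}{13}} = \frac{2 \sqrt{1472146}}{13}$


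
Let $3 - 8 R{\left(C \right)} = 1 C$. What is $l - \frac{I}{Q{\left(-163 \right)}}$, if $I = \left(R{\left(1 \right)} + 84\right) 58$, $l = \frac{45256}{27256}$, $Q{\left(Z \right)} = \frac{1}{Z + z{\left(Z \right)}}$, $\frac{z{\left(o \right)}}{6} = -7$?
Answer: $\frac{6825816569}{6814} \approx 1.0017 \cdot 10^{6}$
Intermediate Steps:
$R{\left(C \right)} = \frac{3}{8} - \frac{C}{8}$ ($R{\left(C \right)} = \frac{3}{8} - \frac{1 C}{8} = \frac{3}{8} - \frac{C}{8}$)
$z{\left(o \right)} = -42$ ($z{\left(o \right)} = 6 \left(-7\right) = -42$)
$Q{\left(Z \right)} = \frac{1}{-42 + Z}$ ($Q{\left(Z \right)} = \frac{1}{Z - 42} = \frac{1}{-42 + Z}$)
$l = \frac{5657}{3407}$ ($l = 45256 \cdot \frac{1}{27256} = \frac{5657}{3407} \approx 1.6604$)
$I = \frac{9773}{2}$ ($I = \left(\left(\frac{3}{8} - \frac{1}{8}\right) + 84\right) 58 = \left(\frac{1}{4} + 84\right) 58 = \frac{337}{4} \cdot 58 = \frac{9773}{2} \approx 4886.5$)
$l - \frac{I}{Q{\left(-163 \right)}} = \frac{5657}{3407} - \frac{9773}{2 \frac{1}{-42 - 163}} = \frac{5657}{3407} - \frac{9773}{2 \frac{1}{-205}} = \frac{5657}{3407} - \frac{9773}{2 \left(- \frac{1}{205}\right)} = \frac{5657}{3407} - \frac{9773}{2} \left(-205\right) = \frac{5657}{3407} - - \frac{2003465}{2} = \frac{5657}{3407} + \frac{2003465}{2} = \frac{6825816569}{6814}$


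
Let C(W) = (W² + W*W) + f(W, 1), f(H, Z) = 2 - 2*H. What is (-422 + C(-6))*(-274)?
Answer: 92064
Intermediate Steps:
C(W) = 2 - 2*W + 2*W² (C(W) = (W² + W*W) + (2 - 2*W) = (W² + W²) + (2 - 2*W) = 2*W² + (2 - 2*W) = 2 - 2*W + 2*W²)
(-422 + C(-6))*(-274) = (-422 + (2 - 2*(-6) + 2*(-6)²))*(-274) = (-422 + (2 + 12 + 2*36))*(-274) = (-422 + (2 + 12 + 72))*(-274) = (-422 + 86)*(-274) = -336*(-274) = 92064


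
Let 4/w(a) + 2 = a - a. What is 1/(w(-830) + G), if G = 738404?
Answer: 1/738402 ≈ 1.3543e-6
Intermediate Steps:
w(a) = -2 (w(a) = 4/(-2 + (a - a)) = 4/(-2 + 0) = 4/(-2) = 4*(-½) = -2)
1/(w(-830) + G) = 1/(-2 + 738404) = 1/738402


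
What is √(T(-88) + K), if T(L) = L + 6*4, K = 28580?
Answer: 2*√7129 ≈ 168.87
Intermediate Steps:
T(L) = 24 + L (T(L) = L + 24 = 24 + L)
√(T(-88) + K) = √((24 - 88) + 28580) = √(-64 + 28580) = √28516 = 2*√7129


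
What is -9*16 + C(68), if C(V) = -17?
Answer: -161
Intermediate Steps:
-9*16 + C(68) = -9*16 - 17 = -144 - 17 = -161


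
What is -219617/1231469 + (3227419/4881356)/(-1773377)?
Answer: -1901115121945210315/10660192260501342428 ≈ -0.17834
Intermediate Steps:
-219617/1231469 + (3227419/4881356)/(-1773377) = -219617*1/1231469 + (3227419*(1/4881356))*(-1/1773377) = -219617/1231469 + (3227419/4881356)*(-1/1773377) = -219617/1231469 - 3227419/8656484459212 = -1901115121945210315/10660192260501342428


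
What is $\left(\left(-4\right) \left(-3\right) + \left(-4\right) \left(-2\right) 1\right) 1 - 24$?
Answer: $-4$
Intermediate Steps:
$\left(\left(-4\right) \left(-3\right) + \left(-4\right) \left(-2\right) 1\right) 1 - 24 = \left(12 + 8 \cdot 1\right) 1 - 24 = \left(12 + 8\right) 1 - 24 = 20 \cdot 1 - 24 = 20 - 24 = -4$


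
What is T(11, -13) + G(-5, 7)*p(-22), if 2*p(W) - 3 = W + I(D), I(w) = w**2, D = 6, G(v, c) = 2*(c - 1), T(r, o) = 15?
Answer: 117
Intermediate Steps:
G(v, c) = -2 + 2*c (G(v, c) = 2*(-1 + c) = -2 + 2*c)
p(W) = 39/2 + W/2 (p(W) = 3/2 + (W + 6**2)/2 = 3/2 + (W + 36)/2 = 3/2 + (36 + W)/2 = 3/2 + (18 + W/2) = 39/2 + W/2)
T(11, -13) + G(-5, 7)*p(-22) = 15 + (-2 + 2*7)*(39/2 + (1/2)*(-22)) = 15 + (-2 + 14)*(39/2 - 11) = 15 + 12*(17/2) = 15 + 102 = 117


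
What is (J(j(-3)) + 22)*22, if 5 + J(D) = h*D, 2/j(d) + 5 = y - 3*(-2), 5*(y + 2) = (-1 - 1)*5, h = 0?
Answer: 374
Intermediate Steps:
y = -4 (y = -2 + ((-1 - 1)*5)/5 = -2 + (-2*5)/5 = -2 + (⅕)*(-10) = -2 - 2 = -4)
j(d) = -⅔ (j(d) = 2/(-5 + (-4 - 3*(-2))) = 2/(-5 + (-4 + 6)) = 2/(-5 + 2) = 2/(-3) = 2*(-⅓) = -⅔)
J(D) = -5 (J(D) = -5 + 0*D = -5 + 0 = -5)
(J(j(-3)) + 22)*22 = (-5 + 22)*22 = 17*22 = 374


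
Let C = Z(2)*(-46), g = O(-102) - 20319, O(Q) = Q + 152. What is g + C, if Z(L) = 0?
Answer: -20269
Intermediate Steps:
O(Q) = 152 + Q
g = -20269 (g = (152 - 102) - 20319 = 50 - 20319 = -20269)
C = 0 (C = 0*(-46) = 0)
g + C = -20269 + 0 = -20269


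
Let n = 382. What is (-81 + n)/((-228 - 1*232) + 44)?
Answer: -301/416 ≈ -0.72356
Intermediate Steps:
(-81 + n)/((-228 - 1*232) + 44) = (-81 + 382)/((-228 - 1*232) + 44) = 301/((-228 - 232) + 44) = 301/(-460 + 44) = 301/(-416) = 301*(-1/416) = -301/416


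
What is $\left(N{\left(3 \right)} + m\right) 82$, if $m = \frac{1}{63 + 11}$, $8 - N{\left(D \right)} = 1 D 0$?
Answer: $\frac{24313}{37} \approx 657.11$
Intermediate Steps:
$N{\left(D \right)} = 8$ ($N{\left(D \right)} = 8 - 1 D 0 = 8 - D 0 = 8 - 0 = 8 + 0 = 8$)
$m = \frac{1}{74} \approx 0.013514$
$\left(N{\left(3 \right)} + m\right) 82 = \left(8 + \frac{1}{74}\right) 82 = \frac{593}{74} \cdot 82 = \frac{24313}{37}$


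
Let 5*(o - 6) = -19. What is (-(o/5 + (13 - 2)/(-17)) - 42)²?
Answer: 315488644/180625 ≈ 1746.7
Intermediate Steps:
o = 11/5 (o = 6 + (⅕)*(-19) = 6 - 19/5 = 11/5 ≈ 2.2000)
(-(o/5 + (13 - 2)/(-17)) - 42)² = (-((11/5)/5 + (13 - 2)/(-17)) - 42)² = (-((11/5)*(⅕) + 11*(-1/17)) - 42)² = (-(11/25 - 11/17) - 42)² = (-1*(-88/425) - 42)² = (88/425 - 42)² = (-17762/425)² = 315488644/180625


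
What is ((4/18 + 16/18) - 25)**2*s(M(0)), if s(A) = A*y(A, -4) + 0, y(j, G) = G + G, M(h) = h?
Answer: 0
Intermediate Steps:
y(j, G) = 2*G
s(A) = -8*A (s(A) = A*(2*(-4)) + 0 = A*(-8) + 0 = -8*A + 0 = -8*A)
((4/18 + 16/18) - 25)**2*s(M(0)) = ((4/18 + 16/18) - 25)**2*(-8*0) = ((4*(1/18) + 16*(1/18)) - 25)**2*0 = ((2/9 + 8/9) - 25)**2*0 = (10/9 - 25)**2*0 = (-215/9)**2*0 = (46225/81)*0 = 0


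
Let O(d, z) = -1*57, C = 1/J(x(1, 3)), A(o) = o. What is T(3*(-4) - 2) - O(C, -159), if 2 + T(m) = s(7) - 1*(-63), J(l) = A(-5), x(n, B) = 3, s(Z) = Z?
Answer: 125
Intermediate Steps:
J(l) = -5
C = -1/5 (C = 1/(-5) = -1/5 ≈ -0.20000)
T(m) = 68 (T(m) = -2 + (7 - 1*(-63)) = -2 + (7 + 63) = -2 + 70 = 68)
O(d, z) = -57
T(3*(-4) - 2) - O(C, -159) = 68 - 1*(-57) = 68 + 57 = 125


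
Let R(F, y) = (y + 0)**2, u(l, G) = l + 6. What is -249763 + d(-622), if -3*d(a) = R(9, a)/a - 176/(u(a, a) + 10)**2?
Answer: -68734368559/275427 ≈ -2.4956e+5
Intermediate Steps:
u(l, G) = 6 + l
R(F, y) = y**2
d(a) = -a/3 + 176/(3*(16 + a)**2) (d(a) = -(a**2/a - 176/((6 + a) + 10)**2)/3 = -(a - 176/(16 + a)**2)/3 = -a/3 + 176/(3*(16 + a)**2))
-249763 + d(-622) = -249763 + (-1/3*(-622) + 176/(3*(16 - 622)**2)) = -249763 + (622/3 + (176/3)/(-606)**2) = -249763 + (622/3 + (176/3)*(1/367236)) = -249763 + (622/3 + 44/275427) = -249763 + 57105242/275427 = -68734368559/275427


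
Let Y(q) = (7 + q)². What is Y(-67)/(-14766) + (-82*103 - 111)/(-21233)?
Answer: 8318977/52254413 ≈ 0.15920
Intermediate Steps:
Y(-67)/(-14766) + (-82*103 - 111)/(-21233) = (7 - 67)²/(-14766) + (-82*103 - 111)/(-21233) = (-60)²*(-1/14766) + (-8446 - 111)*(-1/21233) = 3600*(-1/14766) - 8557*(-1/21233) = -600/2461 + 8557/21233 = 8318977/52254413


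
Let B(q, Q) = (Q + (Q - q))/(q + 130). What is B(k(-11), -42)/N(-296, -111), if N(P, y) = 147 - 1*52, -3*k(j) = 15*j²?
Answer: -521/45125 ≈ -0.011546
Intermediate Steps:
k(j) = -5*j²
B(q, Q) = (-q + 2*Q)/(130 + q)
N(P, y) = 95 (N(P, y) = 147 - 52 = 95)
B(k(-11), -42)/N(-296, -111) = ((-(-5)*(-11)² + 2*(-42))/(130 - 5*(-11)²))/95 = ((-(-5)*121 - 84)/(130 - 5*121))*(1/95) = ((-1*(-605) - 84)/(130 - 605))*(1/95) = ((605 - 84)/(-475))*(1/95) = -1/475*521*(1/95) = -521/475*1/95 = -521/45125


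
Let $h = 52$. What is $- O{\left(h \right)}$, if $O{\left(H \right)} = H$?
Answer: $-52$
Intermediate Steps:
$- O{\left(h \right)} = \left(-1\right) 52 = -52$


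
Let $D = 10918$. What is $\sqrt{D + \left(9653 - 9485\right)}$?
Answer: $\sqrt{11086} \approx 105.29$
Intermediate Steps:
$\sqrt{D + \left(9653 - 9485\right)} = \sqrt{10918 + \left(9653 - 9485\right)} = \sqrt{10918 + 168} = \sqrt{11086}$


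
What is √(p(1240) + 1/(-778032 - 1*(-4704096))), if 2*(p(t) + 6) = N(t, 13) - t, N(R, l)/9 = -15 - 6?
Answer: I*√694110720528069/981516 ≈ 26.842*I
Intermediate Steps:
N(R, l) = -189 (N(R, l) = 9*(-15 - 6) = 9*(-21) = -189)
p(t) = -201/2 - t/2 (p(t) = -6 + (-189 - t)/2 = -6 + (-189/2 - t/2) = -201/2 - t/2)
√(p(1240) + 1/(-778032 - 1*(-4704096))) = √((-201/2 - ½*1240) + 1/(-778032 - 1*(-4704096))) = √((-201/2 - 620) + 1/(-778032 + 4704096)) = √(-1441/2 + 1/3926064) = √(-2828729111/3926064) = I*√694110720528069/981516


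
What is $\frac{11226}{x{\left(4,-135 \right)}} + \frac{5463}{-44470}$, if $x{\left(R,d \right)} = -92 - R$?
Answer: $- \frac{41645389}{355760} \approx -117.06$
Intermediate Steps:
$\frac{11226}{x{\left(4,-135 \right)}} + \frac{5463}{-44470} = \frac{11226}{-92 - 4} + \frac{5463}{-44470} = \frac{11226}{-92 - 4} + 5463 \left(- \frac{1}{44470}\right) = \frac{11226}{-96} - \frac{5463}{44470} = 11226 \left(- \frac{1}{96}\right) - \frac{5463}{44470} = - \frac{1871}{16} - \frac{5463}{44470} = - \frac{41645389}{355760}$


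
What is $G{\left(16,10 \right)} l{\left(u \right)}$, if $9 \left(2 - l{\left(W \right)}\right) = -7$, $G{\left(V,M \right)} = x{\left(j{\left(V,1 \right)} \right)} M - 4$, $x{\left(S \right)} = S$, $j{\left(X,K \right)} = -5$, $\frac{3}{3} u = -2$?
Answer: $-150$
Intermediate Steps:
$u = -2$
$G{\left(V,M \right)} = -4 - 5 M$ ($G{\left(V,M \right)} = - 5 M - 4 = -4 - 5 M$)
$l{\left(W \right)} = \frac{25}{9}$ ($l{\left(W \right)} = 2 - - \frac{7}{9} = 2 + \frac{7}{9} = \frac{25}{9}$)
$G{\left(16,10 \right)} l{\left(u \right)} = \left(-4 - 50\right) \frac{25}{9} = \left(-54\right) \frac{25}{9} = -150$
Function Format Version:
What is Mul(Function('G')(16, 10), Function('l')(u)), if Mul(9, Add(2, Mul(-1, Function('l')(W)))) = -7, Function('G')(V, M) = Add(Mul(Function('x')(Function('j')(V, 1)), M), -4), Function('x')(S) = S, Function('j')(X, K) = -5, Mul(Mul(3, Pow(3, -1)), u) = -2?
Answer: -150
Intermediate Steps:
u = -2
Function('G')(V, M) = Add(-4, Mul(-5, M)) (Function('G')(V, M) = Add(Mul(-5, M), -4) = Add(-4, Mul(-5, M)))
Function('l')(W) = Rational(25, 9) (Function('l')(W) = Add(2, Mul(Rational(-1, 9), -7)) = Add(2, Rational(7, 9)) = Rational(25, 9))
Mul(Function('G')(16, 10), Function('l')(u)) = Mul(Add(-4, Mul(-5, 10)), Rational(25, 9)) = Mul(Add(-4, -50), Rational(25, 9)) = Mul(-54, Rational(25, 9)) = -150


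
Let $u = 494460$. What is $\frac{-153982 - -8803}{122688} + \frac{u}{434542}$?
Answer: $- \frac{44853047}{987279424} \approx -0.045431$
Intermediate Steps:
$\frac{-153982 - -8803}{122688} + \frac{u}{434542} = \frac{-153982 - -8803}{122688} + \frac{494460}{434542} = \left(-153982 + 8803\right) \frac{1}{122688} + 494460 \cdot \frac{1}{434542} = \left(-145179\right) \frac{1}{122688} + \frac{247230}{217271} = - \frac{5377}{4544} + \frac{247230}{217271} = - \frac{44853047}{987279424}$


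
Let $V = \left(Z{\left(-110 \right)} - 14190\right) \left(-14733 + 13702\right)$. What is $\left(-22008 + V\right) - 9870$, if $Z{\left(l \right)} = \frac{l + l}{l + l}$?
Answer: $14596981$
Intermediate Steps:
$Z{\left(l \right)} = 1$ ($Z{\left(l \right)} = \frac{2 l}{2 l} = 2 l \frac{1}{2 l} = 1$)
$V = 14628859$ ($V = \left(1 - 14190\right) \left(-14733 + 13702\right) = \left(-14189\right) \left(-1031\right) = 14628859$)
$\left(-22008 + V\right) - 9870 = \left(-22008 + 14628859\right) - 9870 = 14606851 - 9870 = 14596981$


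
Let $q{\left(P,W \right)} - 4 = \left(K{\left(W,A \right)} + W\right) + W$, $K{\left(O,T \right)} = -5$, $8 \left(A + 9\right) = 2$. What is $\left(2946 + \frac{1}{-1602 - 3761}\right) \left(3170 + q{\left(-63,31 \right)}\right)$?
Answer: $\frac{51047851707}{5363} \approx 9.5185 \cdot 10^{6}$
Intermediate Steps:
$A = - \frac{35}{4}$ ($A = -9 + \frac{1}{8} \cdot 2 = -9 + \frac{1}{4} = - \frac{35}{4} \approx -8.75$)
$q{\left(P,W \right)} = -1 + 2 W$ ($q{\left(P,W \right)} = 4 + \left(\left(-5 + W\right) + W\right) = 4 + \left(-5 + 2 W\right) = -1 + 2 W$)
$\left(2946 + \frac{1}{-1602 - 3761}\right) \left(3170 + q{\left(-63,31 \right)}\right) = \left(2946 + \frac{1}{-1602 - 3761}\right) \left(3170 + \left(-1 + 2 \cdot 31\right)\right) = \left(2946 + \frac{1}{-5363}\right) \left(3170 + \left(-1 + 62\right)\right) = \left(2946 - \frac{1}{5363}\right) \left(3170 + 61\right) = \frac{15799397}{5363} \cdot 3231 = \frac{51047851707}{5363}$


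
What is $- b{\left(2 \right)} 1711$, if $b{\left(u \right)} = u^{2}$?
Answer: $-6844$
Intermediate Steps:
$- b{\left(2 \right)} 1711 = - 2^{2} \cdot 1711 = \left(-1\right) 4 \cdot 1711 = \left(-4\right) 1711 = -6844$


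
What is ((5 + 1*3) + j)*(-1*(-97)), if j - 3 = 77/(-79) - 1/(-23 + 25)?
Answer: 145985/158 ≈ 923.96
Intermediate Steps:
j = 241/158 (j = 3 + (77/(-79) - 1/(-23 + 25)) = 3 + (77*(-1/79) - 1/2) = 3 + (-77/79 - 1*½) = 3 + (-77/79 - ½) = 3 - 233/158 = 241/158 ≈ 1.5253)
((5 + 1*3) + j)*(-1*(-97)) = ((5 + 1*3) + 241/158)*(-1*(-97)) = ((5 + 3) + 241/158)*97 = (8 + 241/158)*97 = (1505/158)*97 = 145985/158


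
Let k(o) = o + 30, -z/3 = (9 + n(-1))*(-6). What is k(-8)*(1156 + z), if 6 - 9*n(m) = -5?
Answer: 29480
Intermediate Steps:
n(m) = 11/9 (n(m) = ⅔ - ⅑*(-5) = ⅔ + 5/9 = 11/9)
z = 184 (z = -3*(9 + 11/9)*(-6) = -92*(-6)/3 = -3*(-184/3) = 184)
k(o) = 30 + o
k(-8)*(1156 + z) = (30 - 8)*(1156 + 184) = 22*1340 = 29480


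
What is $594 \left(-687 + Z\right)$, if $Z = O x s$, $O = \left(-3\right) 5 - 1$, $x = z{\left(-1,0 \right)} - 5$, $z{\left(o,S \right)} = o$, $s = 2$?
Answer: $-294030$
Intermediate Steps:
$x = -6$ ($x = -1 - 5 = -6$)
$O = -16$ ($O = -15 - 1 = -16$)
$Z = 192$ ($Z = - 16 \left(\left(-6\right) 2\right) = \left(-16\right) \left(-12\right) = 192$)
$594 \left(-687 + Z\right) = 594 \left(-687 + 192\right) = 594 \left(-495\right) = -294030$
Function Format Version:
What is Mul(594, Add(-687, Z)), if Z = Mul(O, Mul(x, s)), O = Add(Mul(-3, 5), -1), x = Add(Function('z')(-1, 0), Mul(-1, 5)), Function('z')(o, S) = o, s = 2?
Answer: -294030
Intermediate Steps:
x = -6 (x = Add(-1, Mul(-1, 5)) = Add(-1, -5) = -6)
O = -16 (O = Add(-15, -1) = -16)
Z = 192 (Z = Mul(-16, Mul(-6, 2)) = Mul(-16, -12) = 192)
Mul(594, Add(-687, Z)) = Mul(594, Add(-687, 192)) = Mul(594, -495) = -294030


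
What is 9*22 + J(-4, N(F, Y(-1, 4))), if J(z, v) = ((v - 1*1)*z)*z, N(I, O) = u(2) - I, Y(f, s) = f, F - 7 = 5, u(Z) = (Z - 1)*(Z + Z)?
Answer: 54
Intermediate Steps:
u(Z) = 2*Z*(-1 + Z) (u(Z) = (-1 + Z)*(2*Z) = 2*Z*(-1 + Z))
F = 12 (F = 7 + 5 = 12)
N(I, O) = 4 - I (N(I, O) = 2*2*(-1 + 2) - I = 2*2*1 - I = 4 - I)
J(z, v) = z²*(-1 + v) (J(z, v) = ((v - 1)*z)*z = ((-1 + v)*z)*z = (z*(-1 + v))*z = z²*(-1 + v))
9*22 + J(-4, N(F, Y(-1, 4))) = 9*22 + (-4)²*(-1 + (4 - 1*12)) = 198 + 16*(-1 + (4 - 12)) = 198 + 16*(-1 - 8) = 198 + 16*(-9) = 198 - 144 = 54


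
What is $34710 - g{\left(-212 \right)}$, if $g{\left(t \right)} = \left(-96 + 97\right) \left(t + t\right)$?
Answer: $35134$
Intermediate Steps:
$g{\left(t \right)} = 2 t$ ($g{\left(t \right)} = 1 \cdot 2 t = 2 t$)
$34710 - g{\left(-212 \right)} = 34710 - 2 \left(-212\right) = 34710 - -424 = 34710 + 424 = 35134$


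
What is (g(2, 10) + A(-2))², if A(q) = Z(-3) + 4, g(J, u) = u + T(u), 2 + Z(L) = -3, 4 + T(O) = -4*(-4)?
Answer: 441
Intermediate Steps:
T(O) = 12 (T(O) = -4 - 4*(-4) = -4 + 16 = 12)
Z(L) = -5 (Z(L) = -2 - 3 = -5)
g(J, u) = 12 + u (g(J, u) = u + 12 = 12 + u)
A(q) = -1 (A(q) = -5 + 4 = -1)
(g(2, 10) + A(-2))² = ((12 + 10) - 1)² = (22 - 1)² = 21² = 441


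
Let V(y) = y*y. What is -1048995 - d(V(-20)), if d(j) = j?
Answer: -1049395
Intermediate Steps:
V(y) = y²
-1048995 - d(V(-20)) = -1048995 - 1*(-20)² = -1048995 - 1*400 = -1048995 - 400 = -1049395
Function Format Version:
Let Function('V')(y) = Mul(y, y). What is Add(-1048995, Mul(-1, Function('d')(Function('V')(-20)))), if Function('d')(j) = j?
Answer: -1049395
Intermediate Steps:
Function('V')(y) = Pow(y, 2)
Add(-1048995, Mul(-1, Function('d')(Function('V')(-20)))) = Add(-1048995, Mul(-1, Pow(-20, 2))) = Add(-1048995, Mul(-1, 400)) = Add(-1048995, -400) = -1049395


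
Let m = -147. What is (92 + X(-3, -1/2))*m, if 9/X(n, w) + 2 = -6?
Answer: -106869/8 ≈ -13359.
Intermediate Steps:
X(n, w) = -9/8 (X(n, w) = 9/(-2 - 6) = 9/(-8) = 9*(-⅛) = -9/8)
(92 + X(-3, -1/2))*m = (92 - 9/8)*(-147) = (727/8)*(-147) = -106869/8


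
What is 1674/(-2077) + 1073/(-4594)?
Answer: -319967/307798 ≈ -1.0395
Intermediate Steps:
1674/(-2077) + 1073/(-4594) = 1674*(-1/2077) + 1073*(-1/4594) = -54/67 - 1073/4594 = -319967/307798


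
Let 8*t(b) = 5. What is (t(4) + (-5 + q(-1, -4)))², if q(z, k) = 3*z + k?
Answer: 8281/64 ≈ 129.39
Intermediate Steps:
q(z, k) = k + 3*z
t(b) = 5/8 (t(b) = (⅛)*5 = 5/8)
(t(4) + (-5 + q(-1, -4)))² = (5/8 + (-5 + (-4 + 3*(-1))))² = (5/8 + (-5 + (-4 - 3)))² = (5/8 + (-5 - 7))² = (5/8 - 12)² = (-91/8)² = 8281/64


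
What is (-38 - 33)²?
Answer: 5041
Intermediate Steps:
(-38 - 33)² = (-71)² = 5041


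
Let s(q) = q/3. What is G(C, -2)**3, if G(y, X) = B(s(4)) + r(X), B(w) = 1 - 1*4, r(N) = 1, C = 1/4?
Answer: -8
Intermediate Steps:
C = 1/4 ≈ 0.25000
s(q) = q/3 (s(q) = q*(1/3) = q/3)
B(w) = -3 (B(w) = 1 - 4 = -3)
G(y, X) = -2 (G(y, X) = -3 + 1 = -2)
G(C, -2)**3 = (-2)**3 = -8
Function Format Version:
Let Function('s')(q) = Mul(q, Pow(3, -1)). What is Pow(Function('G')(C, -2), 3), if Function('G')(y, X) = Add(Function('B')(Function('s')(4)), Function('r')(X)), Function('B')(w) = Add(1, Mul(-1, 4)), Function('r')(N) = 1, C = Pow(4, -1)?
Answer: -8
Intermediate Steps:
C = Rational(1, 4) ≈ 0.25000
Function('s')(q) = Mul(Rational(1, 3), q) (Function('s')(q) = Mul(q, Rational(1, 3)) = Mul(Rational(1, 3), q))
Function('B')(w) = -3 (Function('B')(w) = Add(1, -4) = -3)
Function('G')(y, X) = -2 (Function('G')(y, X) = Add(-3, 1) = -2)
Pow(Function('G')(C, -2), 3) = Pow(-2, 3) = -8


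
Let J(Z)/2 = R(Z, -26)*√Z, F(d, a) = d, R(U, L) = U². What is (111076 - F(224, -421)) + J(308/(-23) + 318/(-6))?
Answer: 110852 + 4663458*I*√35121/12167 ≈ 1.1085e+5 + 71830.0*I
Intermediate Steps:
J(Z) = 2*Z^(5/2) (J(Z) = 2*(Z²*√Z) = 2*Z^(5/2))
(111076 - F(224, -421)) + J(308/(-23) + 318/(-6)) = (111076 - 1*224) + 2*(308/(-23) + 318/(-6))^(5/2) = (111076 - 224) + 2*(308*(-1/23) + 318*(-⅙))^(5/2) = 110852 + 2*(-308/23 - 53)^(5/2) = 110852 + 2*(-1527/23)^(5/2) = 110852 + 2*(2331729*I*√35121/12167) = 110852 + 4663458*I*√35121/12167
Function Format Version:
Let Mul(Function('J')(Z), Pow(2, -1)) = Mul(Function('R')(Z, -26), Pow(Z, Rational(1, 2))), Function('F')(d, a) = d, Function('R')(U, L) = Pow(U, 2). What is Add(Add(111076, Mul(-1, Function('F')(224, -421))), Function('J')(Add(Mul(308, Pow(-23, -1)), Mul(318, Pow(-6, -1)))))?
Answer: Add(110852, Mul(Rational(4663458, 12167), I, Pow(35121, Rational(1, 2)))) ≈ Add(1.1085e+5, Mul(71830., I))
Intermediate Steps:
Function('J')(Z) = Mul(2, Pow(Z, Rational(5, 2))) (Function('J')(Z) = Mul(2, Mul(Pow(Z, 2), Pow(Z, Rational(1, 2)))) = Mul(2, Pow(Z, Rational(5, 2))))
Add(Add(111076, Mul(-1, Function('F')(224, -421))), Function('J')(Add(Mul(308, Pow(-23, -1)), Mul(318, Pow(-6, -1))))) = Add(Add(111076, Mul(-1, 224)), Mul(2, Pow(Add(Mul(308, Pow(-23, -1)), Mul(318, Pow(-6, -1))), Rational(5, 2)))) = Add(Add(111076, -224), Mul(2, Pow(Add(Mul(308, Rational(-1, 23)), Mul(318, Rational(-1, 6))), Rational(5, 2)))) = Add(110852, Mul(2, Pow(Add(Rational(-308, 23), -53), Rational(5, 2)))) = Add(110852, Mul(2, Pow(Rational(-1527, 23), Rational(5, 2)))) = Add(110852, Mul(2, Mul(Rational(2331729, 12167), I, Pow(35121, Rational(1, 2))))) = Add(110852, Mul(Rational(4663458, 12167), I, Pow(35121, Rational(1, 2))))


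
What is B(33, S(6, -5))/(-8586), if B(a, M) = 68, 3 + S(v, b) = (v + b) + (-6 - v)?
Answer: -34/4293 ≈ -0.0079199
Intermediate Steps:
S(v, b) = -9 + b (S(v, b) = -3 + ((v + b) + (-6 - v)) = -3 + ((b + v) + (-6 - v)) = -3 + (-6 + b) = -9 + b)
B(33, S(6, -5))/(-8586) = 68/(-8586) = 68*(-1/8586) = -34/4293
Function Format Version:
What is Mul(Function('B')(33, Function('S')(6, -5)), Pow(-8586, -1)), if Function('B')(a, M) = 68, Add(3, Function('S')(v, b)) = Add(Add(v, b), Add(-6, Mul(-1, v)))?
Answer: Rational(-34, 4293) ≈ -0.0079199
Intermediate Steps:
Function('S')(v, b) = Add(-9, b) (Function('S')(v, b) = Add(-3, Add(Add(v, b), Add(-6, Mul(-1, v)))) = Add(-3, Add(Add(b, v), Add(-6, Mul(-1, v)))) = Add(-3, Add(-6, b)) = Add(-9, b))
Mul(Function('B')(33, Function('S')(6, -5)), Pow(-8586, -1)) = Mul(68, Pow(-8586, -1)) = Mul(68, Rational(-1, 8586)) = Rational(-34, 4293)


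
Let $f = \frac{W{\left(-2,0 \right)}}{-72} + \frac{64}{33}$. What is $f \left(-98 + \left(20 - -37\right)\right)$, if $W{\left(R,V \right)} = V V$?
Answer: $- \frac{2624}{33} \approx -79.515$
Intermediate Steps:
$W{\left(R,V \right)} = V^{2}$
$f = \frac{64}{33}$ ($f = \frac{0^{2}}{-72} + \frac{64}{33} = 0 \left(- \frac{1}{72}\right) + 64 \cdot \frac{1}{33} = 0 + \frac{64}{33} = \frac{64}{33} \approx 1.9394$)
$f \left(-98 + \left(20 - -37\right)\right) = \frac{64 \left(-98 + \left(20 - -37\right)\right)}{33} = \frac{64 \left(-98 + \left(20 + 37\right)\right)}{33} = \frac{64 \left(-98 + 57\right)}{33} = \frac{64}{33} \left(-41\right) = - \frac{2624}{33}$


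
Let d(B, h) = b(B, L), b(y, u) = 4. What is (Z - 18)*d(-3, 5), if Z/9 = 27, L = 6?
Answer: 900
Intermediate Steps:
Z = 243 (Z = 9*27 = 243)
d(B, h) = 4
(Z - 18)*d(-3, 5) = (243 - 18)*4 = 225*4 = 900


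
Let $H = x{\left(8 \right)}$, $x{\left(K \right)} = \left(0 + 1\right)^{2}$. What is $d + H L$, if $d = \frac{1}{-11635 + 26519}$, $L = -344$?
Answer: $- \frac{5120095}{14884} \approx -344.0$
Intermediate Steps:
$x{\left(K \right)} = 1$ ($x{\left(K \right)} = 1^{2} = 1$)
$H = 1$
$d = \frac{1}{14884} \approx 6.7186 \cdot 10^{-5}$
$d + H L = \frac{1}{14884} + 1 \left(-344\right) = \frac{1}{14884} - 344 = - \frac{5120095}{14884}$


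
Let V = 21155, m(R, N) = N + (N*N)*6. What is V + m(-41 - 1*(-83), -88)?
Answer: 67531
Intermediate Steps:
m(R, N) = N + 6*N² (m(R, N) = N + N²*6 = N + 6*N²)
V + m(-41 - 1*(-83), -88) = 21155 - 88*(1 + 6*(-88)) = 21155 - 88*(1 - 528) = 21155 - 88*(-527) = 21155 + 46376 = 67531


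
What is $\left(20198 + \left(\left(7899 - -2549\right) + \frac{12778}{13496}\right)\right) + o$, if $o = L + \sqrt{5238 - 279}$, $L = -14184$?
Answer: $\frac{111091965}{6748} + 3 \sqrt{551} \approx 16533.0$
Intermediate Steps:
$o = -14184 + 3 \sqrt{551}$ ($o = -14184 + \sqrt{5238 - 279} = -14184 + \sqrt{4959} = -14184 + 3 \sqrt{551} \approx -14114.0$)
$\left(20198 + \left(\left(7899 - -2549\right) + \frac{12778}{13496}\right)\right) + o = \left(20198 + \left(\left(7899 - -2549\right) + \frac{12778}{13496}\right)\right) - \left(14184 - 3 \sqrt{551}\right) = \left(20198 + \left(\left(7899 + 2549\right) + 12778 \cdot \frac{1}{13496}\right)\right) - \left(14184 - 3 \sqrt{551}\right) = \left(20198 + \left(10448 + \frac{6389}{6748}\right)\right) - \left(14184 - 3 \sqrt{551}\right) = \left(20198 + \frac{70509493}{6748}\right) - \left(14184 - 3 \sqrt{551}\right) = \frac{206805597}{6748} - \left(14184 - 3 \sqrt{551}\right) = \frac{111091965}{6748} + 3 \sqrt{551}$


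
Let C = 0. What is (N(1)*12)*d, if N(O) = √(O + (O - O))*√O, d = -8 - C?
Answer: -96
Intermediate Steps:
d = -8 (d = -8 - 1*0 = -8 + 0 = -8)
N(O) = O (N(O) = √(O + 0)*√O = √O*√O = O)
(N(1)*12)*d = (1*12)*(-8) = 12*(-8) = -96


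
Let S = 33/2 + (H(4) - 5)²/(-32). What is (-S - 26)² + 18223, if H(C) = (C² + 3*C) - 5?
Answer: 1233353/64 ≈ 19271.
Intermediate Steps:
H(C) = -5 + C² + 3*C
S = 51/8 (S = 33/2 + ((-5 + 4² + 3*4) - 5)²/(-32) = 33*(½) + ((-5 + 16 + 12) - 5)²*(-1/32) = 33/2 + (23 - 5)²*(-1/32) = 33/2 + 18²*(-1/32) = 33/2 + 324*(-1/32) = 33/2 - 81/8 = 51/8 ≈ 6.3750)
(-S - 26)² + 18223 = (-1*51/8 - 26)² + 18223 = (-51/8 - 26)² + 18223 = (-259/8)² + 18223 = 67081/64 + 18223 = 1233353/64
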